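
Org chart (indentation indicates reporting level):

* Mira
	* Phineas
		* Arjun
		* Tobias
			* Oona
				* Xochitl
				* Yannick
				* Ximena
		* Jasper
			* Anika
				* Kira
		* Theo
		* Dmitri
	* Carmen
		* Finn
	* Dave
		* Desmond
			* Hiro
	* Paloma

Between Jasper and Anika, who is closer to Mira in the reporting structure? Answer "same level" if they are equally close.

Jasper is 2 levels below Mira; Anika is 3. Jasper is higher.

Jasper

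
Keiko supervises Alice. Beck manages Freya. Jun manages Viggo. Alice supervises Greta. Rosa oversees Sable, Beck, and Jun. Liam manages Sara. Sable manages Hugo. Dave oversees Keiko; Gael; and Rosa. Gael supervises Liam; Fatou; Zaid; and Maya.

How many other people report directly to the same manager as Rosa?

Rosa reports to Dave. Dave's other direct reports are Gael, Keiko — 2 peers.

2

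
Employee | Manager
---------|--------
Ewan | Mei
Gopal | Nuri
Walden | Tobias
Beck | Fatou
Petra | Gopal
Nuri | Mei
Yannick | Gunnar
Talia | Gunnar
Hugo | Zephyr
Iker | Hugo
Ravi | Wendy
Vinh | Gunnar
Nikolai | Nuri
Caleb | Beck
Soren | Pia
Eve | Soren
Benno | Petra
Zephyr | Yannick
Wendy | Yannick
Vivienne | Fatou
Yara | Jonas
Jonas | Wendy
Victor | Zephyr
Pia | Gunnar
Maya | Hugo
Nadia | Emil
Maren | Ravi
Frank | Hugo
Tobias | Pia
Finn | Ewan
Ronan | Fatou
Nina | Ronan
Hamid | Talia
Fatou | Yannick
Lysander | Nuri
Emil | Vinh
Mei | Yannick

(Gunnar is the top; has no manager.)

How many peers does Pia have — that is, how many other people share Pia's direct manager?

3

Pia reports to Gunnar. Gunnar's other direct reports are Yannick, Vinh, Talia — 3 peers.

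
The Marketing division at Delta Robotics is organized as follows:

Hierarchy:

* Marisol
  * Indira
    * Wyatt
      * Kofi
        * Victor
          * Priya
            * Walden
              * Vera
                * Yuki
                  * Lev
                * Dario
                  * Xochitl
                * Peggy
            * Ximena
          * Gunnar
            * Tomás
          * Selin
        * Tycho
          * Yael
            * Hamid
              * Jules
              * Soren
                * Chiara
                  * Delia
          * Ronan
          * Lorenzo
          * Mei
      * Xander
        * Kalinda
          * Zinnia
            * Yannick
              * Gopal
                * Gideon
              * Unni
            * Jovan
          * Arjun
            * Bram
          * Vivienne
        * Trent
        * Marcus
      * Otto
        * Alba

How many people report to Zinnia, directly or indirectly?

5

Zinnia directly manages Yannick, Jovan. Under Yannick: Unni, Gopal, Gideon (3). Jovan has no reports. So Zinnia's organization is 2 direct reports plus everyone under them: 4 + 1 = 5.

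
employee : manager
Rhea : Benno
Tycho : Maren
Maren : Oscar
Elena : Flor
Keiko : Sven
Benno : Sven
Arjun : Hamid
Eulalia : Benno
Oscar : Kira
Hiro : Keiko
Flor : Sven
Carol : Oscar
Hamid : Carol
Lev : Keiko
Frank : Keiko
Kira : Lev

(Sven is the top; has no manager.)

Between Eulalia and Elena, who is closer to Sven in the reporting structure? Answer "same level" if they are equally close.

same level

Both Eulalia and Elena are 2 levels below Sven.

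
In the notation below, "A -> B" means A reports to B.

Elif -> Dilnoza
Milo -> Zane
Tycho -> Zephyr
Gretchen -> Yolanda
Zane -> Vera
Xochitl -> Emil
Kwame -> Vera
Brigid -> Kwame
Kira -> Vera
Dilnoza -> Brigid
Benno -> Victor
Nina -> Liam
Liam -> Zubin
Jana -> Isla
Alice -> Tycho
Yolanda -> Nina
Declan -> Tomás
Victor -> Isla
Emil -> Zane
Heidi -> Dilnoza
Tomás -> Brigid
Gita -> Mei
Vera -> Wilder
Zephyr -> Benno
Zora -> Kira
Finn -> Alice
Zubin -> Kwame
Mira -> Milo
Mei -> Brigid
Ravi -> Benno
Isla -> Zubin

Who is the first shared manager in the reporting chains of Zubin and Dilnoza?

Kwame

Zubin's chain of managers is Kwame, Vera, Wilder. Dilnoza's chain of managers is Brigid, Kwame, Vera, Wilder. The first manager that appears in both chains is Kwame.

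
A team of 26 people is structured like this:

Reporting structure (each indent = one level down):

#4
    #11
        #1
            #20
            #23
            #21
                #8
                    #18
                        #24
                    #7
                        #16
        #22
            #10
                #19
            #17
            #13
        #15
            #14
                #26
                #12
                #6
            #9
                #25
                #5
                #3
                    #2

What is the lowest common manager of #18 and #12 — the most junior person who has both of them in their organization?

#18's chain of managers is #8, #21, #1, #11, #4. #12's chain of managers is #14, #15, #11, #4. The first manager that appears in both chains is #11.

#11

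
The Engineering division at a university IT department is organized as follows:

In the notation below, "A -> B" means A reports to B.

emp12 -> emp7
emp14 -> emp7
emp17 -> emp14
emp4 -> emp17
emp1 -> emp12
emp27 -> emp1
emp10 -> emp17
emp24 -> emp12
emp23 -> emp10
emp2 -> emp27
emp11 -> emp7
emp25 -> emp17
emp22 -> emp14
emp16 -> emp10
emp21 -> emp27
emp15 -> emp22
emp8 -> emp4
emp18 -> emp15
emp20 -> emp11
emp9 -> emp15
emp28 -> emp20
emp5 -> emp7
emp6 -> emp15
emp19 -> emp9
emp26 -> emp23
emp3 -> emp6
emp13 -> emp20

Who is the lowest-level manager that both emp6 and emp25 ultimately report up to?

emp6's chain of managers is emp15, emp22, emp14, emp7. emp25's chain of managers is emp17, emp14, emp7. The first manager that appears in both chains is emp14.

emp14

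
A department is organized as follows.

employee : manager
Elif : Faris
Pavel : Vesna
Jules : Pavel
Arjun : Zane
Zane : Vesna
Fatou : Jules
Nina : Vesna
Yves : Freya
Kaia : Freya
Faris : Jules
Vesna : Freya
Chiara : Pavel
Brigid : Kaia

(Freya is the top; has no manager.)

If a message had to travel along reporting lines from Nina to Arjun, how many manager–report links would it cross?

Nina is 1 level below Vesna, and Arjun is 2 levels below Vesna (their lowest common manager). The shortest path runs up from Nina to Vesna and back down to Arjun: 1 + 2 = 3 links.

3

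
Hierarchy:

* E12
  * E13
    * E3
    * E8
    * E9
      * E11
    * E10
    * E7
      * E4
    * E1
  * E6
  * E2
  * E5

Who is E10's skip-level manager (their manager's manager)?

E12

E10 reports to E13, and E13 reports to E12. So E10's skip-level manager is E12.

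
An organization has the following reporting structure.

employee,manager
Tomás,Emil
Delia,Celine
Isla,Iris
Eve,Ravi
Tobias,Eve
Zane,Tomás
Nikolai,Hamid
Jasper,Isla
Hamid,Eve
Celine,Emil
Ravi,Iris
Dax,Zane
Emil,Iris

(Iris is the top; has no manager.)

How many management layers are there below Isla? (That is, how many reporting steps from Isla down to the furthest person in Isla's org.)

The longest chain under Isla runs Isla → Jasper, which is 1 level below Isla.

1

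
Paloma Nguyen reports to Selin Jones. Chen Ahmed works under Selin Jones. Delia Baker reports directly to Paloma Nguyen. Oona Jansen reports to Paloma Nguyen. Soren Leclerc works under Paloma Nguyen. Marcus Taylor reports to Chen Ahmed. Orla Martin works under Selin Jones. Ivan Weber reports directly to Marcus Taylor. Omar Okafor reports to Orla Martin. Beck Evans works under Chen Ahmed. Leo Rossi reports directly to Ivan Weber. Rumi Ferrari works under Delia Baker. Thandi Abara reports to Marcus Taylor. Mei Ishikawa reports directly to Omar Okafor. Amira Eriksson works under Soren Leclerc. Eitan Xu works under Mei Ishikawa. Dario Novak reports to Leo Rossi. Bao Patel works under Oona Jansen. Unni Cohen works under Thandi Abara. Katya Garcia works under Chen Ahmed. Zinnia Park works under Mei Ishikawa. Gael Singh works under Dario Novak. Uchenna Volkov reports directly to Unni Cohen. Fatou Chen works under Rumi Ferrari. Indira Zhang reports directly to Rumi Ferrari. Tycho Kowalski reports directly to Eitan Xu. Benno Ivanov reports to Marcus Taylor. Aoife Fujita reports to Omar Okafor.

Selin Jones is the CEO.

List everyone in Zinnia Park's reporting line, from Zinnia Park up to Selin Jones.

Zinnia Park -> Mei Ishikawa -> Omar Okafor -> Orla Martin -> Selin Jones

Zinnia Park reports to Mei Ishikawa. Mei Ishikawa reports to Omar Okafor. Omar Okafor reports to Orla Martin. Orla Martin reports to Selin Jones. Selin Jones is at the top.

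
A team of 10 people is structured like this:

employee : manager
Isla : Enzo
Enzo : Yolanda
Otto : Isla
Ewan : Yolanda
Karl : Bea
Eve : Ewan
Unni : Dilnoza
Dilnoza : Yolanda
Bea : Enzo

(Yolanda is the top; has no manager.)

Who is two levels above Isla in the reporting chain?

Yolanda

Isla reports to Enzo, and Enzo reports to Yolanda. So Isla's skip-level manager is Yolanda.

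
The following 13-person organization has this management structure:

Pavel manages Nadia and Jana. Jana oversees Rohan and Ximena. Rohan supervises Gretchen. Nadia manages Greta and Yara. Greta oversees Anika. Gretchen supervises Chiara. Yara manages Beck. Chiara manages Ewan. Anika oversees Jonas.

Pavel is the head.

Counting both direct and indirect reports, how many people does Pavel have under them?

Pavel directly manages Jana, Nadia. Under Jana: Ximena, Rohan, Gretchen, Chiara, Ewan (5). Under Nadia: Yara, Beck, Greta, Anika, Jonas (5). So Pavel's organization is 2 direct reports plus everyone under them: 6 + 6 = 12.

12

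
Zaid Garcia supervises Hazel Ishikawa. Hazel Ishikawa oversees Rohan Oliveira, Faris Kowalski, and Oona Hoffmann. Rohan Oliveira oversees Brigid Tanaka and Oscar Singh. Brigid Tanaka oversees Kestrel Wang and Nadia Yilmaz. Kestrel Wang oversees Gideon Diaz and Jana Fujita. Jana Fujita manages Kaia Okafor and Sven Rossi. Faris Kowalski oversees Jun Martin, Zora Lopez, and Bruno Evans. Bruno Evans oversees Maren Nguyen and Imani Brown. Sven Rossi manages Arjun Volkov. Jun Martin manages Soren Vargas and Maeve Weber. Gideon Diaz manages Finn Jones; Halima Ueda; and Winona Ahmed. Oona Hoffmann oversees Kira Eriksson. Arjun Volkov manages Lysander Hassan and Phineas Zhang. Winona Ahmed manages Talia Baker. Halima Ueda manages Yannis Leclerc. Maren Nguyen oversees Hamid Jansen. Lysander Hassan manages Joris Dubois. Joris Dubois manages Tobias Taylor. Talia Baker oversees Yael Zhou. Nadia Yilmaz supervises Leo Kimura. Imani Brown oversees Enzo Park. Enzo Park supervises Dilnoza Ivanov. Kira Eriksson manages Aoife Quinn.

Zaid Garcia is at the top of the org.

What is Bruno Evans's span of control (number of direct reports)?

Bruno Evans directly manages Maren Nguyen, Imani Brown. That is 2 direct reports.

2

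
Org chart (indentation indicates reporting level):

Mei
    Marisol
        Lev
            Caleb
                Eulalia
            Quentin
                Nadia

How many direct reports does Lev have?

Lev directly manages Caleb, Quentin. That is 2 direct reports.

2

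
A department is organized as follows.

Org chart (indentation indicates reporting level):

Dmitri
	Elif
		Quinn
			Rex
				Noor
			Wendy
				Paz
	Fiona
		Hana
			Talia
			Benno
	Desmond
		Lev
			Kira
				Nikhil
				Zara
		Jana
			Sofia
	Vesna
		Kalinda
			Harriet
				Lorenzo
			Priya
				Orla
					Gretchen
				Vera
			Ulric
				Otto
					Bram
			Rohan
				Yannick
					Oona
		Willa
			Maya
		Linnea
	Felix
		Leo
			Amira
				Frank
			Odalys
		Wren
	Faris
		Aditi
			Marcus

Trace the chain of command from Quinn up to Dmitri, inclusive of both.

Quinn reports to Elif. Elif reports to Dmitri. Dmitri is at the top.

Quinn -> Elif -> Dmitri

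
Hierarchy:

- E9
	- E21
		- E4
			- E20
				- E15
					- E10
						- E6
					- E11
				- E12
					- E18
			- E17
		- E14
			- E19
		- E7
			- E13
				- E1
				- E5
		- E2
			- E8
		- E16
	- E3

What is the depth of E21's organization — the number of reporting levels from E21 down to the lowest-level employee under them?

5

The longest chain under E21 runs E21 → E4 → E20 → E15 → E10 → E6, which is 5 levels below E21.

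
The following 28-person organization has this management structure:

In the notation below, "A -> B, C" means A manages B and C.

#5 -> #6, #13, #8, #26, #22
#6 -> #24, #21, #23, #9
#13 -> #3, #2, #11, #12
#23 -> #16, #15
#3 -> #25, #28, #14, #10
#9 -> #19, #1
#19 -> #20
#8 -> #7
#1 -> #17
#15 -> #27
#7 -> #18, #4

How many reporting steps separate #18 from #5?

3

Chain from #18 up to #5: #18 → #7 → #8 → #5. That is 3 steps up, so #18 is 3 levels below #5.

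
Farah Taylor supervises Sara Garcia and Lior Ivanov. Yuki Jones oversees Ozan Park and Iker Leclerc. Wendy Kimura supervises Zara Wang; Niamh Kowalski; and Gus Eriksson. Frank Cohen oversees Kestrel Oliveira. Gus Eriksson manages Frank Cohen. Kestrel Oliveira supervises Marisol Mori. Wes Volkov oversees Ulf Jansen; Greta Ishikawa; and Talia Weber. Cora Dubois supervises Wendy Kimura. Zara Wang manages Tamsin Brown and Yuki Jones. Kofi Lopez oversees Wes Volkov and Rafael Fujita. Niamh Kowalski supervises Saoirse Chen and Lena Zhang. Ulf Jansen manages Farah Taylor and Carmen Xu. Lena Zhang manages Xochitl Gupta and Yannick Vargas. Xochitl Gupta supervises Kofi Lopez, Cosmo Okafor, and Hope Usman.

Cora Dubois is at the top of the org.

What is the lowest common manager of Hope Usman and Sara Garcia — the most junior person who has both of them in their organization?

Xochitl Gupta

Hope Usman's chain of managers is Xochitl Gupta, Lena Zhang, Niamh Kowalski, Wendy Kimura, Cora Dubois. Sara Garcia's chain of managers is Farah Taylor, Ulf Jansen, Wes Volkov, Kofi Lopez, Xochitl Gupta, Lena Zhang, Niamh Kowalski, Wendy Kimura, Cora Dubois. The first manager that appears in both chains is Xochitl Gupta.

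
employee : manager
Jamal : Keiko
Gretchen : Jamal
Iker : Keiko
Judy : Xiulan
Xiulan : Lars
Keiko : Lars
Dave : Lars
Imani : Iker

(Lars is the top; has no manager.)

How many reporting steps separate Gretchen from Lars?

3

Chain from Gretchen up to Lars: Gretchen → Jamal → Keiko → Lars. That is 3 steps up, so Gretchen is 3 levels below Lars.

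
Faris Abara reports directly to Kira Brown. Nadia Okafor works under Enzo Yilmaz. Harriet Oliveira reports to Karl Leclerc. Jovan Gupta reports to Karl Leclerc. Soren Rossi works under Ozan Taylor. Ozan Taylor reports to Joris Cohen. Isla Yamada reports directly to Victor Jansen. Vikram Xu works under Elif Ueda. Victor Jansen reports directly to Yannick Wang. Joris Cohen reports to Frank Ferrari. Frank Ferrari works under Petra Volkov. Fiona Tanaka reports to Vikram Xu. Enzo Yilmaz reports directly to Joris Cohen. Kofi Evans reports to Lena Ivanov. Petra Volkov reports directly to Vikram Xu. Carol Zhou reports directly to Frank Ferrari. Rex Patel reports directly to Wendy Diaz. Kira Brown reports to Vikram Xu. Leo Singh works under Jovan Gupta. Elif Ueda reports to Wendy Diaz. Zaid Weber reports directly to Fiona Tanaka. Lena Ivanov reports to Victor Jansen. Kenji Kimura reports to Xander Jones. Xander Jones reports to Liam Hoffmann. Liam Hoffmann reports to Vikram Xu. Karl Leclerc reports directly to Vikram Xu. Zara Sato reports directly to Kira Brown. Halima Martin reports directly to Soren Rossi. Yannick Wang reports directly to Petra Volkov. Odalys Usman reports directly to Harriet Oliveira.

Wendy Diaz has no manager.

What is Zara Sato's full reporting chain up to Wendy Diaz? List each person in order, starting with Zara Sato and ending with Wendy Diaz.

Zara Sato reports to Kira Brown. Kira Brown reports to Vikram Xu. Vikram Xu reports to Elif Ueda. Elif Ueda reports to Wendy Diaz. Wendy Diaz is at the top.

Zara Sato -> Kira Brown -> Vikram Xu -> Elif Ueda -> Wendy Diaz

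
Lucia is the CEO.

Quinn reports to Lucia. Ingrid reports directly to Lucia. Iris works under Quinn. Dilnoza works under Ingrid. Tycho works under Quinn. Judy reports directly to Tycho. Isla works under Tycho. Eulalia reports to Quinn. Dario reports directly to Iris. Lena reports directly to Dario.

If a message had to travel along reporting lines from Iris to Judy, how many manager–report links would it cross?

3

Iris is 1 level below Quinn, and Judy is 2 levels below Quinn (their lowest common manager). The shortest path runs up from Iris to Quinn and back down to Judy: 1 + 2 = 3 links.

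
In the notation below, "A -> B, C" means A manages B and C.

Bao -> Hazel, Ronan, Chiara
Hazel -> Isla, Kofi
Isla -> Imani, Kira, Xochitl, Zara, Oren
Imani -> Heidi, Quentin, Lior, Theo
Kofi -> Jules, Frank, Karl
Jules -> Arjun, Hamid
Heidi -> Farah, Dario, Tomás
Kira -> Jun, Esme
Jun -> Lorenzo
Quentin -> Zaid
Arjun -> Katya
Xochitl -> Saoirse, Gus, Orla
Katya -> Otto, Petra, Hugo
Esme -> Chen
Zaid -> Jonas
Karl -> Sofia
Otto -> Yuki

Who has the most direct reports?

Direct-report counts: Bao has 3; Hazel has 2; Kofi has 3; Karl has 1; Jules has 2; Arjun has 1; Katya has 3; Otto has 1; Isla has 5; Xochitl has 3; Kira has 2; Esme has 1; Jun has 1; Imani has 4; Quentin has 1; Zaid has 1; Heidi has 3. The largest is 5, held by Isla.

Isla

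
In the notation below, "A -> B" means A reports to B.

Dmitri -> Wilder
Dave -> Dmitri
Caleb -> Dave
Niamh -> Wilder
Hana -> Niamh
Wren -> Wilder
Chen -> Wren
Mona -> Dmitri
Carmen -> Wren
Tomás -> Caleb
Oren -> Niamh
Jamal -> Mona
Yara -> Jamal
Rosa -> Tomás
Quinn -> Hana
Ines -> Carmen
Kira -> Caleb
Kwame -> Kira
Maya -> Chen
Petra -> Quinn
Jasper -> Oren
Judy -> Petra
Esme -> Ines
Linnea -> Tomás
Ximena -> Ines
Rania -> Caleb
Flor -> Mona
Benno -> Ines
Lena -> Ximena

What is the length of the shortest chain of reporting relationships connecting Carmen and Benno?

Benno is in Carmen's organization: the chain from Benno up to Carmen is Benno → Ines → Carmen, which is 2 links.

2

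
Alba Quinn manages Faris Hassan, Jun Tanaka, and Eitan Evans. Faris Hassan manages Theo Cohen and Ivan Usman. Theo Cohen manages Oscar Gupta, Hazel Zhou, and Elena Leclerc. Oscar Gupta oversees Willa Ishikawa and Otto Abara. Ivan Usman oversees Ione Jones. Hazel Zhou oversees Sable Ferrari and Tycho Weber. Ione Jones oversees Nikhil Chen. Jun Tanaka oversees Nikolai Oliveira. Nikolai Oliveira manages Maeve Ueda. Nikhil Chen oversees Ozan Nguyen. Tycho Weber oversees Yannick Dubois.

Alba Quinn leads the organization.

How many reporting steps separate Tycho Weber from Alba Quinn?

Chain from Tycho Weber up to Alba Quinn: Tycho Weber → Hazel Zhou → Theo Cohen → Faris Hassan → Alba Quinn. That is 4 steps up, so Tycho Weber is 4 levels below Alba Quinn.

4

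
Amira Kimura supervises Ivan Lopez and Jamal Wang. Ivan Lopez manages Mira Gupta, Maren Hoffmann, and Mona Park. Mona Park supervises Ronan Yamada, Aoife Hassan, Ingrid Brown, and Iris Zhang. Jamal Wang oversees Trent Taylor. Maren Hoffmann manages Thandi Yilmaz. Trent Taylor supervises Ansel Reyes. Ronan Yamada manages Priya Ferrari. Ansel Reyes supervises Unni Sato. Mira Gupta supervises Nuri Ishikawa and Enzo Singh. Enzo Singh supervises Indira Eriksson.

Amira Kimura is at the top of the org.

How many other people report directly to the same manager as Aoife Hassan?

3

Aoife Hassan reports to Mona Park. Mona Park's other direct reports are Ingrid Brown, Ronan Yamada, Iris Zhang — 3 peers.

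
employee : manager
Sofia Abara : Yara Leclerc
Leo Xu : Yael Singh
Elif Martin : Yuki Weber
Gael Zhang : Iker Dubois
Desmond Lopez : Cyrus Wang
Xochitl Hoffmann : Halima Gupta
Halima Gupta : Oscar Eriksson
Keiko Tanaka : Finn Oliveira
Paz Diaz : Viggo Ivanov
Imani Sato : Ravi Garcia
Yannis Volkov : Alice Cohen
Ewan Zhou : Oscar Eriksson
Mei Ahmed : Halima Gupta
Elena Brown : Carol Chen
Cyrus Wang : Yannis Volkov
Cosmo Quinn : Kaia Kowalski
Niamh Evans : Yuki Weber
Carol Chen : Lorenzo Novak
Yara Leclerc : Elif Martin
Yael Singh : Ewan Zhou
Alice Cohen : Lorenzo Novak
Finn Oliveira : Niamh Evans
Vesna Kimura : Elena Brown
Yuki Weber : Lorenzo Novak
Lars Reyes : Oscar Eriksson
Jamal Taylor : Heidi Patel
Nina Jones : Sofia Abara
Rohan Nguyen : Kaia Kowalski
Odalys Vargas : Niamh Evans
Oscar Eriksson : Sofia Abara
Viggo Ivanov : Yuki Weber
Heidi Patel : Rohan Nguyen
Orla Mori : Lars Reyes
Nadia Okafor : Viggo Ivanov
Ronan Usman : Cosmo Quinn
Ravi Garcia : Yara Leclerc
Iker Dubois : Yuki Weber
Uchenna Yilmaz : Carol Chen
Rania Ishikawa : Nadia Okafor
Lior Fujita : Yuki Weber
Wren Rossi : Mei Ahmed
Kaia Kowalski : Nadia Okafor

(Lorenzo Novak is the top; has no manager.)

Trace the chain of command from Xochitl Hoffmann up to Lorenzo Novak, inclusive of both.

Xochitl Hoffmann reports to Halima Gupta. Halima Gupta reports to Oscar Eriksson. Oscar Eriksson reports to Sofia Abara. Sofia Abara reports to Yara Leclerc. Yara Leclerc reports to Elif Martin. Elif Martin reports to Yuki Weber. Yuki Weber reports to Lorenzo Novak. Lorenzo Novak is at the top.

Xochitl Hoffmann -> Halima Gupta -> Oscar Eriksson -> Sofia Abara -> Yara Leclerc -> Elif Martin -> Yuki Weber -> Lorenzo Novak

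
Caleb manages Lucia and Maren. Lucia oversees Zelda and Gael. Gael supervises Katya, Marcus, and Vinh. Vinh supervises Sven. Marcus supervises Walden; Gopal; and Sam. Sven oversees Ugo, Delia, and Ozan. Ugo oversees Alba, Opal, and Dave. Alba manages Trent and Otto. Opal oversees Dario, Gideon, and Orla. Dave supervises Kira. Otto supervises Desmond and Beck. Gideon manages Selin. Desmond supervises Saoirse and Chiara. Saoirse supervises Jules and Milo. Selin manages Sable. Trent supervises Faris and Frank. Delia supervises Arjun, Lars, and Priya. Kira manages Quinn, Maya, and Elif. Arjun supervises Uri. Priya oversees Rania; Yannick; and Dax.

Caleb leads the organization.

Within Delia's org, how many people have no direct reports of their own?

5

The people in Delia's organization with no one reporting to them are Dax, Yannick, Rania, Lars, Uri. That is 5.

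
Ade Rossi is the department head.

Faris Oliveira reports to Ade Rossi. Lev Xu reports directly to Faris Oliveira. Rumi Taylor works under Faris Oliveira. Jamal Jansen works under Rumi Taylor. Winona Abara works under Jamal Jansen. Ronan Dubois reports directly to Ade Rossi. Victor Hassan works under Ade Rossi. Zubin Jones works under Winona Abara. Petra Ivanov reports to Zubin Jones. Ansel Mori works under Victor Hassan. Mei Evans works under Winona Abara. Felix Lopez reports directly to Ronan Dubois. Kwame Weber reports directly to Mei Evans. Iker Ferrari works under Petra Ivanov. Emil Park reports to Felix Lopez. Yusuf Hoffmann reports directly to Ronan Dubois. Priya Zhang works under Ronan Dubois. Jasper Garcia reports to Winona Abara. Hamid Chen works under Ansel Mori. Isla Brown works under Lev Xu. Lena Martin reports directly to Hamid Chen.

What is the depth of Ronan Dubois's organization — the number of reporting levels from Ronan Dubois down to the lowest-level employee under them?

The longest chain under Ronan Dubois runs Ronan Dubois → Felix Lopez → Emil Park, which is 2 levels below Ronan Dubois.

2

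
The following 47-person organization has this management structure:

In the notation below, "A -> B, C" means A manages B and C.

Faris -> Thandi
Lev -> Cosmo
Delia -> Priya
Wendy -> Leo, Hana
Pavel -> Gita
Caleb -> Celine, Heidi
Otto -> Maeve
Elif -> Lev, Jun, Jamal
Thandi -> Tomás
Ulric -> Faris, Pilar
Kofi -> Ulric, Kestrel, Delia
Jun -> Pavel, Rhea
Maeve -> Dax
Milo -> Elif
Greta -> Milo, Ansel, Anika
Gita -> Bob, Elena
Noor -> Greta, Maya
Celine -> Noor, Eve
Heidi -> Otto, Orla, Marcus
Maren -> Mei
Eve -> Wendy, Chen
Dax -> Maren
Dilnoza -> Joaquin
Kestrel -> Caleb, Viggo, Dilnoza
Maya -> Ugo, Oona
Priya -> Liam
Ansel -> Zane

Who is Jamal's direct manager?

Jamal reports directly to Elif.

Elif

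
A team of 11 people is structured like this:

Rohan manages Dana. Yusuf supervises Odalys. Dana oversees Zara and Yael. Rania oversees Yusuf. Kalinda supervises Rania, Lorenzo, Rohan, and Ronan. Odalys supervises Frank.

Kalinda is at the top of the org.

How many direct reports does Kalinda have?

4

Kalinda directly manages Rania, Lorenzo, Rohan, Ronan. That is 4 direct reports.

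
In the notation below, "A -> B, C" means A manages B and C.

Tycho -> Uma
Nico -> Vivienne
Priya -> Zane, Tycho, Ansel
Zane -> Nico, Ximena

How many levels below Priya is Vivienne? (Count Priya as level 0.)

Chain from Vivienne up to Priya: Vivienne → Nico → Zane → Priya. That is 3 steps up, so Vivienne is 3 levels below Priya.

3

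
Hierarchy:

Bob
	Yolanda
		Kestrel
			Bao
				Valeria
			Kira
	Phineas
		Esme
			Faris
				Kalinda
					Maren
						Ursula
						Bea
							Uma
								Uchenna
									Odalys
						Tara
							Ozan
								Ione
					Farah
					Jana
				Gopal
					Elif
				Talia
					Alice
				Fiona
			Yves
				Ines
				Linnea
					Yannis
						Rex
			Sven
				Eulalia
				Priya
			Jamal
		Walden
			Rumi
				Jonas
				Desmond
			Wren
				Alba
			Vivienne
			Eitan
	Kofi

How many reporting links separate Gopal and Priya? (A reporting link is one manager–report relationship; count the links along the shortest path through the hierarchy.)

4

Gopal is 2 levels below Esme, and Priya is 2 levels below Esme (their lowest common manager). The shortest path runs up from Gopal to Esme and back down to Priya: 2 + 2 = 4 links.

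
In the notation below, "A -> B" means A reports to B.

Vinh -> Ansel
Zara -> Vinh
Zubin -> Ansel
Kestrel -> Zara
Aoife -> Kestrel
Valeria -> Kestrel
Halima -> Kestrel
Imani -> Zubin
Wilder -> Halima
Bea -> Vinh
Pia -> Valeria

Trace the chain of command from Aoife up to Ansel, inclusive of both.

Aoife reports to Kestrel. Kestrel reports to Zara. Zara reports to Vinh. Vinh reports to Ansel. Ansel is at the top.

Aoife -> Kestrel -> Zara -> Vinh -> Ansel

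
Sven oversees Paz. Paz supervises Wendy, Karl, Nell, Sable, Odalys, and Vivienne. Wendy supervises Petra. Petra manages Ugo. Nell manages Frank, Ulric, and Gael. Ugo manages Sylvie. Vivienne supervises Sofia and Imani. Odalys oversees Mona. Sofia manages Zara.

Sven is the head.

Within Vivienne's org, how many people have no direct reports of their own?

The people in Vivienne's organization with no one reporting to them are Imani, Zara. That is 2.

2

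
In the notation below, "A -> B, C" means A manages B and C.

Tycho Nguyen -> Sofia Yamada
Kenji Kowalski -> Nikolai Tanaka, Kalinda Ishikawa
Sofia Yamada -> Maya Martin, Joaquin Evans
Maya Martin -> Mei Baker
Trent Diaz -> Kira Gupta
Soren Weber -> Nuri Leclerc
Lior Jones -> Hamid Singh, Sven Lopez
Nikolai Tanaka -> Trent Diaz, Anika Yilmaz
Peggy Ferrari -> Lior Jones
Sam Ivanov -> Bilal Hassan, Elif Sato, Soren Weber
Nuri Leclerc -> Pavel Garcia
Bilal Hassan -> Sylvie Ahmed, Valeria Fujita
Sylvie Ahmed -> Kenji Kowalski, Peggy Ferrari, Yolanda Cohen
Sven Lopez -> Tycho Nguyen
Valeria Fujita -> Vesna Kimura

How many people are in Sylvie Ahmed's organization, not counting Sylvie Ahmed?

16

Sylvie Ahmed directly manages Kenji Kowalski, Peggy Ferrari, Yolanda Cohen. Under Kenji Kowalski: Kalinda Ishikawa, Nikolai Tanaka, Anika Yilmaz, Trent Diaz, Kira Gupta (5). Under Peggy Ferrari: Lior Jones, Sven Lopez, Tycho Nguyen, Sofia Yamada, Joaquin Evans, Maya Martin, Mei Baker, Hamid Singh (8). Yolanda Cohen has no reports. So Sylvie Ahmed's organization is 3 direct reports plus everyone under them: 6 + 9 + 1 = 16.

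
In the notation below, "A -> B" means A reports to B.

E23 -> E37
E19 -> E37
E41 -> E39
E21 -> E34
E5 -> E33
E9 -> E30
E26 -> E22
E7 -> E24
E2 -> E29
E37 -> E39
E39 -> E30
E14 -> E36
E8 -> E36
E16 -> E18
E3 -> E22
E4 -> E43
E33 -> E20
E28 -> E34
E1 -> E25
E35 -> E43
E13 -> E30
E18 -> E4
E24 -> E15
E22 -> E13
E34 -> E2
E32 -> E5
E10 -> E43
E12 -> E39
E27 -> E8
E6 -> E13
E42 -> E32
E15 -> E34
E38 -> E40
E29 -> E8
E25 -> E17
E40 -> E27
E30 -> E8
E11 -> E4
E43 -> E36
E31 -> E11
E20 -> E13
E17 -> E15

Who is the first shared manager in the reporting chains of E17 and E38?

E8

E17's chain of managers is E15, E34, E2, E29, E8, E36. E38's chain of managers is E40, E27, E8, E36. The first manager that appears in both chains is E8.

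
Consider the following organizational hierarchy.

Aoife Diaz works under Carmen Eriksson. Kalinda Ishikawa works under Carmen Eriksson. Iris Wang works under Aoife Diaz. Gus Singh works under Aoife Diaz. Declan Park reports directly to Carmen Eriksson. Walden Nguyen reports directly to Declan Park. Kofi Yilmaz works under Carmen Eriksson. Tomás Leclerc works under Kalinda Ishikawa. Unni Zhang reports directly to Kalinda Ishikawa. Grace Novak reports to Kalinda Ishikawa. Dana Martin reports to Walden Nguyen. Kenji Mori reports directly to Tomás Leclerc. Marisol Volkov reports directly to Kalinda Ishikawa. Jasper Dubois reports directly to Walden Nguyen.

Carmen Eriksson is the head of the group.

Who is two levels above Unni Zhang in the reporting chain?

Carmen Eriksson

Unni Zhang reports to Kalinda Ishikawa, and Kalinda Ishikawa reports to Carmen Eriksson. So Unni Zhang's skip-level manager is Carmen Eriksson.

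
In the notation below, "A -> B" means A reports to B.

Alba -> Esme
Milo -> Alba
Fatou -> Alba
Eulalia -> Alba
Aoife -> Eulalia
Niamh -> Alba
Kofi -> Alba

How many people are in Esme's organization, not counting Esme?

Esme directly manages Alba. Under Alba: Kofi, Niamh, Eulalia, Aoife, Fatou, Milo (6). That's 7 in total.

7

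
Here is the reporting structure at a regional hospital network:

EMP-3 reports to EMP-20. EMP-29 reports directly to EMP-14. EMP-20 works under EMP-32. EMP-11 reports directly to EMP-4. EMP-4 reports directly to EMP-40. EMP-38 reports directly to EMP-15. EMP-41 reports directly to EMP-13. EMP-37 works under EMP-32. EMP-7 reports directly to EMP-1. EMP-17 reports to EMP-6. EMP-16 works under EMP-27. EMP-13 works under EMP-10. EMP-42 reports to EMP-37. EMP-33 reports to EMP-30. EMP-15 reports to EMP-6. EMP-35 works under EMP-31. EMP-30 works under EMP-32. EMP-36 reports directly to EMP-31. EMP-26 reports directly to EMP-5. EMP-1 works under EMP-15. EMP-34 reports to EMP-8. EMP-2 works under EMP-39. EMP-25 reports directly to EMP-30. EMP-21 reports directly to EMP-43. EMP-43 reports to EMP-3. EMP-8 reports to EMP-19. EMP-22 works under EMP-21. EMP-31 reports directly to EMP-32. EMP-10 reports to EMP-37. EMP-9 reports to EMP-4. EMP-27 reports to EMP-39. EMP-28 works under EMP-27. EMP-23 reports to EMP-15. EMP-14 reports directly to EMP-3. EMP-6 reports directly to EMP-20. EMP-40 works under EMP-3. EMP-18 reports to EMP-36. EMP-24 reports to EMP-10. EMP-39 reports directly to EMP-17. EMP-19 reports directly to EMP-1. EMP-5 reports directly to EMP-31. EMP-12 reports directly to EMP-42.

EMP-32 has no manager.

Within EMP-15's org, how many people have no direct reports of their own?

The people in EMP-15's organization with no one reporting to them are EMP-38, EMP-23, EMP-7, EMP-34. That is 4.

4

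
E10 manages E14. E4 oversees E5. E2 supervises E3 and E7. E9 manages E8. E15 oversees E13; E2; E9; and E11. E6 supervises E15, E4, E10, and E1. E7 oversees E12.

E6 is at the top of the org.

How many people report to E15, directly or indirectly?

E15 directly manages E13, E2, E9, E11. E13 has no reports. Under E2: E3, E7, E12 (3). Under E9: E8 (1). E11 has no reports. So E15's organization is 4 direct reports plus everyone under them: 1 + 4 + 2 + 1 = 8.

8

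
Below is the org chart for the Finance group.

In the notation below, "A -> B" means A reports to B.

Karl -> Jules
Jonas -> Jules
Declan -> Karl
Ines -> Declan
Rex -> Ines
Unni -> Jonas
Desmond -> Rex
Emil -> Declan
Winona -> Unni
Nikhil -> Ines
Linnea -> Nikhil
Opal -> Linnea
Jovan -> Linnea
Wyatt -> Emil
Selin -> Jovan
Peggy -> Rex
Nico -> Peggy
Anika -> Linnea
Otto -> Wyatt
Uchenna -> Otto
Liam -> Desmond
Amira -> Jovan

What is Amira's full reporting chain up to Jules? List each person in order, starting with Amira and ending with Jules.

Amira -> Jovan -> Linnea -> Nikhil -> Ines -> Declan -> Karl -> Jules

Amira reports to Jovan. Jovan reports to Linnea. Linnea reports to Nikhil. Nikhil reports to Ines. Ines reports to Declan. Declan reports to Karl. Karl reports to Jules. Jules is at the top.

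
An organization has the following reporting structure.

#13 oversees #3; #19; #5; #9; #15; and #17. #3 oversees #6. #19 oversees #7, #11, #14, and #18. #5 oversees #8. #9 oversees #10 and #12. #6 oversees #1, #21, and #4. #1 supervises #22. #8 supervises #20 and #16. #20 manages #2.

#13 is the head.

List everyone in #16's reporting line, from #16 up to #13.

#16 -> #8 -> #5 -> #13

#16 reports to #8. #8 reports to #5. #5 reports to #13. #13 is at the top.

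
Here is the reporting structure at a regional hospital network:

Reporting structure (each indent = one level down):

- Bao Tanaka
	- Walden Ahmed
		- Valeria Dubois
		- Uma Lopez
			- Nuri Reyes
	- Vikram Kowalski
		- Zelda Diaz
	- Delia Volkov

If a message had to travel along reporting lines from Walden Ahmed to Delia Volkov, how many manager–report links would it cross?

2

Walden Ahmed is 1 level below Bao Tanaka, and Delia Volkov is 1 level below Bao Tanaka (their lowest common manager). The shortest path runs up from Walden Ahmed to Bao Tanaka and back down to Delia Volkov: 1 + 1 = 2 links.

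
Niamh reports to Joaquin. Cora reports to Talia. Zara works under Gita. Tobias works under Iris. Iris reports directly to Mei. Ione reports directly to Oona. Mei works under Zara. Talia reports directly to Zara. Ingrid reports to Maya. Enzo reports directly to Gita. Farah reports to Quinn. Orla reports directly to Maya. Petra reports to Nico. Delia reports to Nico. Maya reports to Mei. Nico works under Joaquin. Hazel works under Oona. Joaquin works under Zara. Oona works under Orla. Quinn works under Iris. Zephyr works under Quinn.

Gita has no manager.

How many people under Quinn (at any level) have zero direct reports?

2

The people in Quinn's organization with no one reporting to them are Zephyr, Farah. That is 2.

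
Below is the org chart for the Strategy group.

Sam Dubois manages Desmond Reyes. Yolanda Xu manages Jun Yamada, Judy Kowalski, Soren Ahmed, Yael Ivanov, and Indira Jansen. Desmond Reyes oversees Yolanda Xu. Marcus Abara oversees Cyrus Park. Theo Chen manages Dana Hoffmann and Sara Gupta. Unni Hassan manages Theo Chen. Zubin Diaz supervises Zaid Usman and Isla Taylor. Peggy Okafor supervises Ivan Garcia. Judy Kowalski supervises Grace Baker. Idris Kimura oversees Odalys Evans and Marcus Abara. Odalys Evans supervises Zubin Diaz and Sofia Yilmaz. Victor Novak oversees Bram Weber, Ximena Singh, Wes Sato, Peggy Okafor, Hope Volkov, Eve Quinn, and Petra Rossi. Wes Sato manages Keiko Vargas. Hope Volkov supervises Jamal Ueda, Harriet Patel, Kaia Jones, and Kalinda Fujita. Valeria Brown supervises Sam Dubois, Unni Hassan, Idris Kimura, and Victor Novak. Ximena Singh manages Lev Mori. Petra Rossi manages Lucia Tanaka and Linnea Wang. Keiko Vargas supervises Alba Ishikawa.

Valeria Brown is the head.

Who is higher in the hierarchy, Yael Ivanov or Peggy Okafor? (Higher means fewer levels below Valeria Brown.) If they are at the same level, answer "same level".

Peggy Okafor

Yael Ivanov is 4 levels below Valeria Brown; Peggy Okafor is 2. Peggy Okafor is higher.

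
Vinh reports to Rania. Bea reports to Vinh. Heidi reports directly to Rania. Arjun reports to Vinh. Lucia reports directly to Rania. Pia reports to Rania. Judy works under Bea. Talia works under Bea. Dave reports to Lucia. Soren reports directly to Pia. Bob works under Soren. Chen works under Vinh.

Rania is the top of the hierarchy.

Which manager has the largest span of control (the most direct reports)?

Direct-report counts: Rania has 4; Pia has 1; Soren has 1; Lucia has 1; Vinh has 3; Bea has 2. The largest is 4, held by Rania.

Rania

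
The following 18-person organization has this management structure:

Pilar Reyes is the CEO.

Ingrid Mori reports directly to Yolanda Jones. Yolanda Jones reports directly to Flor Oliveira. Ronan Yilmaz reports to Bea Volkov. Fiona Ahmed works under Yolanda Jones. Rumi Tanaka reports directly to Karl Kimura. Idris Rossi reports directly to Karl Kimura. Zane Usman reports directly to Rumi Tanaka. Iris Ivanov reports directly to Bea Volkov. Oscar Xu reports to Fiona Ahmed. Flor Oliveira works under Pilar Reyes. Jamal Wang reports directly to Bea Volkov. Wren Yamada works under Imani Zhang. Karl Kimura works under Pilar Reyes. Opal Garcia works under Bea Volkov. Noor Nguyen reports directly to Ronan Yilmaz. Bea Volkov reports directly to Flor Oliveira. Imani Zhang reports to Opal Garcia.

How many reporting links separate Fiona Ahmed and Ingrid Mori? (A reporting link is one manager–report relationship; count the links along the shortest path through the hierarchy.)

2

Fiona Ahmed is 1 level below Yolanda Jones, and Ingrid Mori is 1 level below Yolanda Jones (their lowest common manager). The shortest path runs up from Fiona Ahmed to Yolanda Jones and back down to Ingrid Mori: 1 + 1 = 2 links.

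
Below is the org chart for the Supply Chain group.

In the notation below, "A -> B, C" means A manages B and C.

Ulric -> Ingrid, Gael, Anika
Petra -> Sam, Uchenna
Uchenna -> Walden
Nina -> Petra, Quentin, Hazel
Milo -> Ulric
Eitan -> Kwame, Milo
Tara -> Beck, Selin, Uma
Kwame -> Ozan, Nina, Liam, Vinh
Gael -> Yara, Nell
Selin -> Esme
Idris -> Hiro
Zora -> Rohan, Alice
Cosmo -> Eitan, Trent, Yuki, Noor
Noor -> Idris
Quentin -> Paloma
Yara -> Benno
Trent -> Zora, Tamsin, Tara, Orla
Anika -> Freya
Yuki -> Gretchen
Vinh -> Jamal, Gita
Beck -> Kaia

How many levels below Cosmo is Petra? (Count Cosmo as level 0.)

4

Chain from Petra up to Cosmo: Petra → Nina → Kwame → Eitan → Cosmo. That is 4 steps up, so Petra is 4 levels below Cosmo.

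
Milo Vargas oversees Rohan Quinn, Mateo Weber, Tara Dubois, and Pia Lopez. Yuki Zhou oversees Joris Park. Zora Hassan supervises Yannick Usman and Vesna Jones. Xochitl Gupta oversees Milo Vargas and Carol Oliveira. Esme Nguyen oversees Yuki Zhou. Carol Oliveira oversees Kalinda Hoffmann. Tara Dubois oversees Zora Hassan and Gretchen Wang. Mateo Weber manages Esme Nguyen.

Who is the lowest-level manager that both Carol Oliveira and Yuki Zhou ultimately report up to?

Xochitl Gupta

Carol Oliveira's chain of managers is Xochitl Gupta. Yuki Zhou's chain of managers is Esme Nguyen, Mateo Weber, Milo Vargas, Xochitl Gupta. The first manager that appears in both chains is Xochitl Gupta.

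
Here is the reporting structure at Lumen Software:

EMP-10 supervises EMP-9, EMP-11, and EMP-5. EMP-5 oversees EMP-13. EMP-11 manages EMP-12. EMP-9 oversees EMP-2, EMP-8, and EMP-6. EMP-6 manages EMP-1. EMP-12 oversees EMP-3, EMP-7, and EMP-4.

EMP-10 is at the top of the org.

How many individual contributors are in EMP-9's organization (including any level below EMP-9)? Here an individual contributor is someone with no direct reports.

The people in EMP-9's organization with no one reporting to them are EMP-1, EMP-8, EMP-2. That is 3.

3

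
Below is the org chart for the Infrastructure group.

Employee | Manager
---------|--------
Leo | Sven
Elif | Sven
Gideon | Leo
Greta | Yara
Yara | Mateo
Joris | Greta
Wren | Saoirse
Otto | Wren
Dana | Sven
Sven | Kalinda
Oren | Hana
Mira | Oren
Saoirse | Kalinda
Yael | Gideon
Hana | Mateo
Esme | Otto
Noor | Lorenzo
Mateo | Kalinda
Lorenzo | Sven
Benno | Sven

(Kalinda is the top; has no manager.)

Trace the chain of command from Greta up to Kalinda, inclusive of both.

Greta reports to Yara. Yara reports to Mateo. Mateo reports to Kalinda. Kalinda is at the top.

Greta -> Yara -> Mateo -> Kalinda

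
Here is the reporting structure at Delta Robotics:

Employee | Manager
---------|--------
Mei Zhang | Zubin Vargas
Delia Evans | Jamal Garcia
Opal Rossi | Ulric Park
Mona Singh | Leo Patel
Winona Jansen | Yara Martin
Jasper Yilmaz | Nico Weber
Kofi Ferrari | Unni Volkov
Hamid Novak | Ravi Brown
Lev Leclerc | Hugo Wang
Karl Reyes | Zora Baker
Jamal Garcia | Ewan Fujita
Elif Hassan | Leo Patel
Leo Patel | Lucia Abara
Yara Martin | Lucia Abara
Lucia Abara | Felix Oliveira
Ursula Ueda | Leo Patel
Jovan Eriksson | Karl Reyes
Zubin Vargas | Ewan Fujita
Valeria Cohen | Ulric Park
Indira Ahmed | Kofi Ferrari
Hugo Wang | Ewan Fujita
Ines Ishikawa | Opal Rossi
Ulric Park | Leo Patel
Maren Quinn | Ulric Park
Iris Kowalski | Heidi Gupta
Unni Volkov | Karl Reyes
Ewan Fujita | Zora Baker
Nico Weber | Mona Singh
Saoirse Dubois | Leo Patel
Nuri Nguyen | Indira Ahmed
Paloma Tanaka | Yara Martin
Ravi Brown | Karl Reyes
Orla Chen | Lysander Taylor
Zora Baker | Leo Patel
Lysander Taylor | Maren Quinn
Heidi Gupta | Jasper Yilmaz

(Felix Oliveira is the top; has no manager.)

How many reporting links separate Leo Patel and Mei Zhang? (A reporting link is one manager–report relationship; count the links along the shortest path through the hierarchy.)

4

Mei Zhang is in Leo Patel's organization: the chain from Mei Zhang up to Leo Patel is Mei Zhang → Zubin Vargas → Ewan Fujita → Zora Baker → Leo Patel, which is 4 links.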